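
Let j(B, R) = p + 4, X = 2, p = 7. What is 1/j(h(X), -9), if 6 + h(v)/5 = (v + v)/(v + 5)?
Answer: 1/11 ≈ 0.090909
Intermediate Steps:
h(v) = -30 + 10*v/(5 + v) (h(v) = -30 + 5*((v + v)/(v + 5)) = -30 + 5*((2*v)/(5 + v)) = -30 + 5*(2*v/(5 + v)) = -30 + 10*v/(5 + v))
j(B, R) = 11 (j(B, R) = 7 + 4 = 11)
1/j(h(X), -9) = 1/11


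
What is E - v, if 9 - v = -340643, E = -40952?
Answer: -381604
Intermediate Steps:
v = 340652 (v = 9 - 1*(-340643) = 9 + 340643 = 340652)
E - v = -40952 - 1*340652 = -40952 - 340652 = -381604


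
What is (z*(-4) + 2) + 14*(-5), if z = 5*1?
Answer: -88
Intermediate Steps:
z = 5
(z*(-4) + 2) + 14*(-5) = (5*(-4) + 2) + 14*(-5) = (-20 + 2) - 70 = -18 - 70 = -88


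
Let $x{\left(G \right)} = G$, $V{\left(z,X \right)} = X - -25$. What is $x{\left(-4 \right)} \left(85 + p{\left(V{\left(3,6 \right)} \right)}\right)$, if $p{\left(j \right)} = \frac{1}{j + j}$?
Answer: $- \frac{10542}{31} \approx -340.06$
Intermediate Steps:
$V{\left(z,X \right)} = 25 + X$ ($V{\left(z,X \right)} = X + 25 = 25 + X$)
$p{\left(j \right)} = \frac{1}{2 j}$
$x{\left(-4 \right)} \left(85 + p{\left(V{\left(3,6 \right)} \right)}\right) = - 4 \left(85 + \frac{1}{2 \left(25 + 6\right)}\right) = - 4 \left(85 + \frac{1}{2 \cdot 31}\right) = - 4 \left(85 + \frac{1}{2} \cdot \frac{1}{31}\right) = - 4 \left(85 + \frac{1}{62}\right) = \left(-4\right) \frac{5271}{62} = - \frac{10542}{31}$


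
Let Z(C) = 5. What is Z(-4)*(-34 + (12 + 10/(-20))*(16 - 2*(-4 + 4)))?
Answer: 750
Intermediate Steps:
Z(-4)*(-34 + (12 + 10/(-20))*(16 - 2*(-4 + 4))) = 5*(-34 + (12 + 10/(-20))*(16 - 2*(-4 + 4))) = 5*(-34 + (12 + 10*(-1/20))*(16 - 2*0)) = 5*(-34 + (12 - ½)*(16 + 0)) = 5*(-34 + (23/2)*16) = 5*(-34 + 184) = 5*150 = 750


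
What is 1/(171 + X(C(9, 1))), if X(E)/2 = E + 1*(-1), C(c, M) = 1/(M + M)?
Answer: 1/170 ≈ 0.0058824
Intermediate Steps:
C(c, M) = 1/(2*M)
X(E) = -2 + 2*E (X(E) = 2*(E + 1*(-1)) = 2*(E - 1) = 2*(-1 + E) = -2 + 2*E)
1/(171 + X(C(9, 1))) = 1/(171 + (-2 + 2*((½)/1))) = 1/(171 + (-2 + 2*((½)*1))) = 1/(171 + (-2 + 2*(½))) = 1/(171 + (-2 + 1)) = 1/(171 - 1) = 1/170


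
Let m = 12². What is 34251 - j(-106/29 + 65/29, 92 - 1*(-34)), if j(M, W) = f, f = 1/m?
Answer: 4932143/144 ≈ 34251.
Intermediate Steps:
m = 144
f = 1/144 ≈ 0.0069444
j(M, W) = 1/144
34251 - j(-106/29 + 65/29, 92 - 1*(-34)) = 34251 - 1*1/144 = 34251 - 1/144 = 4932143/144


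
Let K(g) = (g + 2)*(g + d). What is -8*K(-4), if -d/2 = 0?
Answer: -64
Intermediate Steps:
d = 0 (d = -2*0 = 0)
K(g) = g*(2 + g) (K(g) = (g + 2)*(g + 0) = (2 + g)*g = g*(2 + g))
-8*K(-4) = -(-32)*(2 - 4) = -(-32)*(-2) = -8*8 = -64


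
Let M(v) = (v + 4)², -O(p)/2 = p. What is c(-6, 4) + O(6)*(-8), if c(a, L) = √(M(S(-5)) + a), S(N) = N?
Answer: 96 + I*√5 ≈ 96.0 + 2.2361*I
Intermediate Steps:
O(p) = -2*p
M(v) = (4 + v)²
c(a, L) = √(1 + a) (c(a, L) = √((4 - 5)² + a) = √((-1)² + a) = √(1 + a))
c(-6, 4) + O(6)*(-8) = √(1 - 6) - 2*6*(-8) = √(-5) - 12*(-8) = I*√5 + 96 = 96 + I*√5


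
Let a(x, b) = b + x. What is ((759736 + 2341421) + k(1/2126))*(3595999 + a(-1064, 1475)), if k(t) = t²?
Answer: 25205160936811123265/2259938 ≈ 1.1153e+13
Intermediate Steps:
((759736 + 2341421) + k(1/2126))*(3595999 + a(-1064, 1475)) = ((759736 + 2341421) + (1/2126)²)*(3595999 + (1475 - 1064)) = (3101157 + (1/2126)²)*(3595999 + 411) = (3101157 + 1/4519876)*3596410 = (14016845096533/4519876)*3596410 = 25205160936811123265/2259938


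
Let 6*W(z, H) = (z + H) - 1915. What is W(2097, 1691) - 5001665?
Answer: -30008117/6 ≈ -5.0014e+6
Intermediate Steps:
W(z, H) = -1915/6 + H/6 + z/6 (W(z, H) = ((z + H) - 1915)/6 = ((H + z) - 1915)/6 = (-1915 + H + z)/6 = -1915/6 + H/6 + z/6)
W(2097, 1691) - 5001665 = (-1915/6 + (1/6)*1691 + (1/6)*2097) - 5001665 = (-1915/6 + 1691/6 + 699/2) - 5001665 = 1873/6 - 5001665 = -30008117/6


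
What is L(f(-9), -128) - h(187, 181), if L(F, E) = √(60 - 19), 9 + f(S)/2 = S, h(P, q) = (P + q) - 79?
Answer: -289 + √41 ≈ -282.60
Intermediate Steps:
h(P, q) = -79 + P + q
f(S) = -18 + 2*S
L(F, E) = √41
L(f(-9), -128) - h(187, 181) = √41 - (-79 + 187 + 181) = √41 - 1*289 = √41 - 289 = -289 + √41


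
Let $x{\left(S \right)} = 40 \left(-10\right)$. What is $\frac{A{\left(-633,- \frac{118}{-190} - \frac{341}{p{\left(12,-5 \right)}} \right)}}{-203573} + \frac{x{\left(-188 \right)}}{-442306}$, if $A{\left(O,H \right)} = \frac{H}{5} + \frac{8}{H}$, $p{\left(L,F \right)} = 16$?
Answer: $\frac{9971108094535353}{10761208914409864400} \approx 0.00092658$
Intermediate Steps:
$x{\left(S \right)} = -400$
$A{\left(O,H \right)} = \frac{8}{H} + \frac{H}{5}$ ($A{\left(O,H \right)} = H \frac{1}{5} + \frac{8}{H} = \frac{H}{5} + \frac{8}{H} = \frac{8}{H} + \frac{H}{5}$)
$\frac{A{\left(-633,- \frac{118}{-190} - \frac{341}{p{\left(12,-5 \right)}} \right)}}{-203573} + \frac{x{\left(-188 \right)}}{-442306} = \frac{\frac{8}{- \frac{118}{-190} - \frac{341}{16}} + \frac{- \frac{118}{-190} - \frac{341}{16}}{5}}{-203573} - \frac{400}{-442306} = \left(\frac{8}{\left(-118\right) \left(- \frac{1}{190}\right) - \frac{341}{16}} + \frac{\left(-118\right) \left(- \frac{1}{190}\right) - \frac{341}{16}}{5}\right) \left(- \frac{1}{203573}\right) - - \frac{200}{221153} = \left(\frac{8}{\frac{59}{95} - \frac{341}{16}} + \frac{\frac{59}{95} - \frac{341}{16}}{5}\right) \left(- \frac{1}{203573}\right) + \frac{200}{221153} = \left(\frac{8}{- \frac{31451}{1520}} + \frac{1}{5} \left(- \frac{31451}{1520}\right)\right) \left(- \frac{1}{203573}\right) + \frac{200}{221153} = \left(8 \left(- \frac{1520}{31451}\right) - \frac{31451}{7600}\right) \left(- \frac{1}{203573}\right) + \frac{200}{221153} = \left(- \frac{12160}{31451} - \frac{31451}{7600}\right) \left(- \frac{1}{203573}\right) + \frac{200}{221153} = \left(- \frac{1081581401}{239027600}\right) \left(- \frac{1}{203573}\right) + \frac{200}{221153} = \frac{1081581401}{48659565614800} + \frac{200}{221153} = \frac{9971108094535353}{10761208914409864400}$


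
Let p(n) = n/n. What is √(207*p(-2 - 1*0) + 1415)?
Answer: √1622 ≈ 40.274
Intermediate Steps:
p(n) = 1
√(207*p(-2 - 1*0) + 1415) = √(207*1 + 1415) = √(207 + 1415) = √1622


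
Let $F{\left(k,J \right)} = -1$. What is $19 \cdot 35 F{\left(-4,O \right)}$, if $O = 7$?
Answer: $-665$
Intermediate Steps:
$19 \cdot 35 F{\left(-4,O \right)} = 19 \cdot 35 \left(-1\right) = 665 \left(-1\right) = -665$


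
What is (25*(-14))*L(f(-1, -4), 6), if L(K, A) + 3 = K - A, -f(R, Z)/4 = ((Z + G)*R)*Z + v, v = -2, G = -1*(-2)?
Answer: -10850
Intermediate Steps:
G = 2
f(R, Z) = 8 - 4*R*Z*(2 + Z) (f(R, Z) = -4*(((Z + 2)*R)*Z - 2) = -4*(((2 + Z)*R)*Z - 2) = -4*((R*(2 + Z))*Z - 2) = -4*(R*Z*(2 + Z) - 2) = -4*(-2 + R*Z*(2 + Z)) = 8 - 4*R*Z*(2 + Z))
L(K, A) = -3 + K - A (L(K, A) = -3 + (K - A) = -3 + K - A)
(25*(-14))*L(f(-1, -4), 6) = (25*(-14))*(-3 + (8 - 8*(-1)*(-4) - 4*(-1)*(-4)²) - 1*6) = -350*(-3 + (8 - 32 - 4*(-1)*16) - 6) = -350*(-3 + (8 - 32 + 64) - 6) = -350*(-3 + 40 - 6) = -350*31 = -10850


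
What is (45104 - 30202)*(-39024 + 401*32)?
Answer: -390313184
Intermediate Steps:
(45104 - 30202)*(-39024 + 401*32) = 14902*(-39024 + 12832) = 14902*(-26192) = -390313184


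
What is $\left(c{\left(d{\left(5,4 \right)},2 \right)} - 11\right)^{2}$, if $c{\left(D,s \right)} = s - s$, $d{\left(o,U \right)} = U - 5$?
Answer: $121$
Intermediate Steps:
$d{\left(o,U \right)} = -5 + U$ ($d{\left(o,U \right)} = U - 5 = -5 + U$)
$c{\left(D,s \right)} = 0$
$\left(c{\left(d{\left(5,4 \right)},2 \right)} - 11\right)^{2} = \left(0 - 11\right)^{2} = \left(-11\right)^{2} = 121$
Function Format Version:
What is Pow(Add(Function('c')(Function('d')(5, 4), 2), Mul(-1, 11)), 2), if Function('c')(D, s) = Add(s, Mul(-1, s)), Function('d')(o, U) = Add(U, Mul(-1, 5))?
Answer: 121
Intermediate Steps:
Function('d')(o, U) = Add(-5, U) (Function('d')(o, U) = Add(U, -5) = Add(-5, U))
Function('c')(D, s) = 0
Pow(Add(Function('c')(Function('d')(5, 4), 2), Mul(-1, 11)), 2) = Pow(Add(0, Mul(-1, 11)), 2) = Pow(Add(0, -11), 2) = Pow(-11, 2) = 121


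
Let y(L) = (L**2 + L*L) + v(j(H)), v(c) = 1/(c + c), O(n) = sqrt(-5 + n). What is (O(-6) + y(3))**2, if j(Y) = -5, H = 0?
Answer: 30941/100 + 179*I*sqrt(11)/5 ≈ 309.41 + 118.74*I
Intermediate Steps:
v(c) = 1/(2*c)
y(L) = -1/10 + 2*L**2 (y(L) = (L**2 + L*L) + (1/2)/(-5) = (L**2 + L**2) + (1/2)*(-1/5) = 2*L**2 - 1/10 = -1/10 + 2*L**2)
(O(-6) + y(3))**2 = (sqrt(-5 - 6) + (-1/10 + 2*3**2))**2 = (sqrt(-11) + (-1/10 + 2*9))**2 = (I*sqrt(11) + (-1/10 + 18))**2 = (I*sqrt(11) + 179/10)**2 = (179/10 + I*sqrt(11))**2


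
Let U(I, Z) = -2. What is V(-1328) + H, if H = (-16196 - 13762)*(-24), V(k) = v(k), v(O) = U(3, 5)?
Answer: 718990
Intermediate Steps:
v(O) = -2
V(k) = -2
H = 718992 (H = -29958*(-24) = 718992)
V(-1328) + H = -2 + 718992 = 718990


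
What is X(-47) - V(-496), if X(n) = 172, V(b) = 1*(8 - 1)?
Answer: 165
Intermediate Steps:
V(b) = 7 (V(b) = 1*7 = 7)
X(-47) - V(-496) = 172 - 1*7 = 172 - 7 = 165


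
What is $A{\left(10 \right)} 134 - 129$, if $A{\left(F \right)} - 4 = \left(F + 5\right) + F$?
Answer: $3757$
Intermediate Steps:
$A{\left(F \right)} = 9 + 2 F$ ($A{\left(F \right)} = 4 + \left(\left(F + 5\right) + F\right) = 4 + \left(\left(5 + F\right) + F\right) = 4 + \left(5 + 2 F\right) = 9 + 2 F$)
$A{\left(10 \right)} 134 - 129 = \left(9 + 2 \cdot 10\right) 134 - 129 = \left(9 + 20\right) 134 - 129 = 29 \cdot 134 - 129 = 3886 - 129 = 3757$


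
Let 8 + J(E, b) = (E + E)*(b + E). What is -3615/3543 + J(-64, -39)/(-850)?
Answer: -8292553/501925 ≈ -16.521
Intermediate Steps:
J(E, b) = -8 + 2*E*(E + b) (J(E, b) = -8 + (E + E)*(b + E) = -8 + (2*E)*(E + b) = -8 + 2*E*(E + b))
-3615/3543 + J(-64, -39)/(-850) = -3615/3543 + (-8 + 2*(-64)**2 + 2*(-64)*(-39))/(-850) = -3615*1/3543 + (-8 + 2*4096 + 4992)*(-1/850) = -1205/1181 + (-8 + 8192 + 4992)*(-1/850) = -1205/1181 + 13176*(-1/850) = -1205/1181 - 6588/425 = -8292553/501925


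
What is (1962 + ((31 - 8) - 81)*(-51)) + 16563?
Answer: 21483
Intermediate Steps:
(1962 + ((31 - 8) - 81)*(-51)) + 16563 = (1962 + (23 - 81)*(-51)) + 16563 = (1962 - 58*(-51)) + 16563 = (1962 + 2958) + 16563 = 4920 + 16563 = 21483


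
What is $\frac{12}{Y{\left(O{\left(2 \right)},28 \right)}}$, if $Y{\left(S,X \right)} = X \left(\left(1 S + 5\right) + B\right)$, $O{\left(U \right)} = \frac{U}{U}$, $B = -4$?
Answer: $\frac{3}{14} \approx 0.21429$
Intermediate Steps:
$O{\left(U \right)} = 1$
$Y{\left(S,X \right)} = X \left(1 + S\right)$ ($Y{\left(S,X \right)} = X \left(\left(1 S + 5\right) - 4\right) = X \left(\left(S + 5\right) - 4\right) = X \left(\left(5 + S\right) - 4\right) = X \left(1 + S\right)$)
$\frac{12}{Y{\left(O{\left(2 \right)},28 \right)}} = \frac{12}{28 \left(1 + 1\right)} = \frac{12}{28 \cdot 2} = \frac{12}{56} = 12 \cdot \frac{1}{56} = \frac{3}{14}$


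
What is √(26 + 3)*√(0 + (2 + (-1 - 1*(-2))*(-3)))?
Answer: I*√29 ≈ 5.3852*I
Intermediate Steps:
√(26 + 3)*√(0 + (2 + (-1 - 1*(-2))*(-3))) = √29*√(0 + (2 + (-1 + 2)*(-3))) = √29*√(0 + (2 + 1*(-3))) = √29*√(0 + (2 - 3)) = √29*√(0 - 1) = √29*√(-1) = √29*I = I*√29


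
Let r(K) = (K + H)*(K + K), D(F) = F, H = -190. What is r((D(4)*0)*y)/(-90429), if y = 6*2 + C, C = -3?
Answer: 0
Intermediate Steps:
y = 9 (y = 6*2 - 3 = 12 - 3 = 9)
r(K) = 2*K*(-190 + K) (r(K) = (K - 190)*(K + K) = (-190 + K)*(2*K) = 2*K*(-190 + K))
r((D(4)*0)*y)/(-90429) = (2*((4*0)*9)*(-190 + (4*0)*9))/(-90429) = (2*(0*9)*(-190 + 0*9))*(-1/90429) = (2*0*(-190 + 0))*(-1/90429) = (2*0*(-190))*(-1/90429) = 0*(-1/90429) = 0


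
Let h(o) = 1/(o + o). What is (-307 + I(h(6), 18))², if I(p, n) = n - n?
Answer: 94249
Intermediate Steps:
h(o) = 1/(2*o)
I(p, n) = 0
(-307 + I(h(6), 18))² = (-307 + 0)² = (-307)² = 94249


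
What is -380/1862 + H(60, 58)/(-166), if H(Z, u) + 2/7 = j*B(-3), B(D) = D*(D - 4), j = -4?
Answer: 1235/4067 ≈ 0.30366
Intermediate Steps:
B(D) = D*(-4 + D)
H(Z, u) = -590/7 (H(Z, u) = -2/7 - (-12)*(-4 - 3) = -2/7 - (-12)*(-7) = -2/7 - 4*21 = -2/7 - 84 = -590/7)
-380/1862 + H(60, 58)/(-166) = -380/1862 - 590/7/(-166) = -380*1/1862 - 590/7*(-1/166) = -10/49 + 295/581 = 1235/4067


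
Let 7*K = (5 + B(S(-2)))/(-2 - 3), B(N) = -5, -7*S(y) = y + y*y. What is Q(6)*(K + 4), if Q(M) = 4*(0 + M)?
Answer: 96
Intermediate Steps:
S(y) = -y/7 - y²/7 (S(y) = -(y + y*y)/7 = -(y + y²)/7 = -y/7 - y²/7)
K = 0 (K = ((5 - 5)/(-2 - 3))/7 = (0/(-5))/7 = (0*(-⅕))/7 = (⅐)*0 = 0)
Q(M) = 4*M
Q(6)*(K + 4) = (4*6)*(0 + 4) = 24*4 = 96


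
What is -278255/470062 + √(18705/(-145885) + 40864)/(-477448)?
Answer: -278255/470062 - √34787304901099/13930500296 ≈ -0.59238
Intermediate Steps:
-278255/470062 + √(18705/(-145885) + 40864)/(-477448) = -278255*1/470062 + √(18705*(-1/145885) + 40864)*(-1/477448) = -278255/470062 + √(-3741/29177 + 40864)*(-1/477448) = -278255/470062 + √(1192285187/29177)*(-1/477448) = -278255/470062 + (√34787304901099/29177)*(-1/477448) = -278255/470062 - √34787304901099/13930500296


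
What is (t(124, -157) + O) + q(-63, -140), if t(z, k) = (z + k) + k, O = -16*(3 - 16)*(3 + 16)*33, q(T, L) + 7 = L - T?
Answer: 130142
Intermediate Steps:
q(T, L) = -7 + L - T (q(T, L) = -7 + (L - T) = -7 + L - T)
O = 130416 (O = -(-208)*19*33 = -16*(-247)*33 = 3952*33 = 130416)
t(z, k) = z + 2*k (t(z, k) = (k + z) + k = z + 2*k)
(t(124, -157) + O) + q(-63, -140) = ((124 + 2*(-157)) + 130416) + (-7 - 140 - 1*(-63)) = ((124 - 314) + 130416) + (-7 - 140 + 63) = (-190 + 130416) - 84 = 130226 - 84 = 130142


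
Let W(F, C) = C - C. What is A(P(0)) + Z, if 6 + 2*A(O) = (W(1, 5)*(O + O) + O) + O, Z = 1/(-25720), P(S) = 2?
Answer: -25721/25720 ≈ -1.0000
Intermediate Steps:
W(F, C) = 0
Z = -1/25720 ≈ -3.8880e-5
A(O) = -3 + O (A(O) = -3 + ((0*(O + O) + O) + O)/2 = -3 + ((0*(2*O) + O) + O)/2 = -3 + ((0 + O) + O)/2 = -3 + (O + O)/2 = -3 + (2*O)/2 = -3 + O)
A(P(0)) + Z = (-3 + 2) - 1/25720 = -1 - 1/25720 = -25721/25720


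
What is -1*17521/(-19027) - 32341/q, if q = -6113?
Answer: 722458080/116312051 ≈ 6.2114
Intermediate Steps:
-1*17521/(-19027) - 32341/q = -1*17521/(-19027) - 32341/(-6113) = -17521*(-1/19027) - 32341*(-1/6113) = 17521/19027 + 32341/6113 = 722458080/116312051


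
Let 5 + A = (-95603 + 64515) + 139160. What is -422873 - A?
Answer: -530940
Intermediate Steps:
A = 108067 (A = -5 + ((-95603 + 64515) + 139160) = -5 + (-31088 + 139160) = -5 + 108072 = 108067)
-422873 - A = -422873 - 1*108067 = -422873 - 108067 = -530940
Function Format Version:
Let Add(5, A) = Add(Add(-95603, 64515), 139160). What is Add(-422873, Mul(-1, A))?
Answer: -530940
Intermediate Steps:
A = 108067 (A = Add(-5, Add(Add(-95603, 64515), 139160)) = Add(-5, Add(-31088, 139160)) = Add(-5, 108072) = 108067)
Add(-422873, Mul(-1, A)) = Add(-422873, Mul(-1, 108067)) = Add(-422873, -108067) = -530940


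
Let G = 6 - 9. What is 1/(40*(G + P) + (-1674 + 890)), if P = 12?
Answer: -1/424 ≈ -0.0023585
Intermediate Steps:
G = -3
1/(40*(G + P) + (-1674 + 890)) = 1/(40*(-3 + 12) + (-1674 + 890)) = 1/(40*9 - 784) = 1/(360 - 784) = 1/(-424) = -1/424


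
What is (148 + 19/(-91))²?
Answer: 180875601/8281 ≈ 21842.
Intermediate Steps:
(148 + 19/(-91))² = (148 + 19*(-1/91))² = (148 - 19/91)² = (13449/91)² = 180875601/8281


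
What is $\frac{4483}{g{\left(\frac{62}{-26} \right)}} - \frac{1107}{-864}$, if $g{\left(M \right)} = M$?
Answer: $- \frac{1863657}{992} \approx -1878.7$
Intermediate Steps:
$\frac{4483}{g{\left(\frac{62}{-26} \right)}} - \frac{1107}{-864} = \frac{4483}{62 \frac{1}{-26}} - \frac{1107}{-864} = \frac{4483}{62 \left(- \frac{1}{26}\right)} - - \frac{41}{32} = \frac{4483}{- \frac{31}{13}} + \frac{41}{32} = 4483 \left(- \frac{13}{31}\right) + \frac{41}{32} = - \frac{58279}{31} + \frac{41}{32} = - \frac{1863657}{992}$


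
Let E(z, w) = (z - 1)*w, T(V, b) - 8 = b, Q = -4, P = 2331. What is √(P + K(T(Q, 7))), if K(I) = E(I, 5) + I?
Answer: 4*√151 ≈ 49.153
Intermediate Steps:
T(V, b) = 8 + b
E(z, w) = w*(-1 + z) (E(z, w) = (-1 + z)*w = w*(-1 + z))
K(I) = -5 + 6*I (K(I) = 5*(-1 + I) + I = (-5 + 5*I) + I = -5 + 6*I)
√(P + K(T(Q, 7))) = √(2331 + (-5 + 6*(8 + 7))) = √(2331 + (-5 + 6*15)) = √(2331 + (-5 + 90)) = √(2331 + 85) = √2416 = 4*√151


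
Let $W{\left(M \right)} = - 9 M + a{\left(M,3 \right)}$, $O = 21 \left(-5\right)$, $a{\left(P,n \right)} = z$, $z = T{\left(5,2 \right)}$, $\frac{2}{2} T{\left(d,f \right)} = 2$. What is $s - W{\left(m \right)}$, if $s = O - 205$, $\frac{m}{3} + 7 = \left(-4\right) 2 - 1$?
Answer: $-744$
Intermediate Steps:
$T{\left(d,f \right)} = 2$
$z = 2$
$a{\left(P,n \right)} = 2$
$O = -105$
$m = -48$ ($m = -21 + 3 \left(\left(-4\right) 2 - 1\right) = -21 + 3 \left(-8 - 1\right) = -21 + 3 \left(-9\right) = -21 - 27 = -48$)
$W{\left(M \right)} = 2 - 9 M$ ($W{\left(M \right)} = - 9 M + 2 = 2 - 9 M$)
$s = -310$ ($s = -105 - 205 = -310$)
$s - W{\left(m \right)} = -310 - \left(2 - -432\right) = -310 - \left(2 + 432\right) = -310 - 434 = -744$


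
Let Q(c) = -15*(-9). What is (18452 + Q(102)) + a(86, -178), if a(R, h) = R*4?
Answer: 18931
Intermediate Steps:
a(R, h) = 4*R
Q(c) = 135
(18452 + Q(102)) + a(86, -178) = (18452 + 135) + 4*86 = 18587 + 344 = 18931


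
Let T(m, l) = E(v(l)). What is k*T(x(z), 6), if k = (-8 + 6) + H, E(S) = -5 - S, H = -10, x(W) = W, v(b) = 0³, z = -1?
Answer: 60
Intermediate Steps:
v(b) = 0
T(m, l) = -5 (T(m, l) = -5 - 1*0 = -5 + 0 = -5)
k = -12 (k = (-8 + 6) - 10 = -2 - 10 = -12)
k*T(x(z), 6) = -12*(-5) = 60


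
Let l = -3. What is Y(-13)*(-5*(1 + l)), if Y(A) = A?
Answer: -130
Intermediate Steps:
Y(-13)*(-5*(1 + l)) = -(-65)*(1 - 3) = -(-65)*(-2) = -13*10 = -130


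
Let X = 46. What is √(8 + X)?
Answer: 3*√6 ≈ 7.3485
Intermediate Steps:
√(8 + X) = √(8 + 46) = √54 = 3*√6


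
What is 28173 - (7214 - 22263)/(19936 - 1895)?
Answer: 508284142/18041 ≈ 28174.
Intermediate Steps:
28173 - (7214 - 22263)/(19936 - 1895) = 28173 - (-15049)/18041 = 28173 - 1*(-15049/18041) = 28173 + 15049/18041 = 508284142/18041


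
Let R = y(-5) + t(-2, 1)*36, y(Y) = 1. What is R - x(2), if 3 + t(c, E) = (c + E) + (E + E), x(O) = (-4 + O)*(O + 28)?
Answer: -11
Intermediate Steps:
x(O) = (-4 + O)*(28 + O)
t(c, E) = -3 + c + 3*E (t(c, E) = -3 + ((c + E) + (E + E)) = -3 + ((E + c) + 2*E) = -3 + (c + 3*E) = -3 + c + 3*E)
R = -71 (R = 1 + (-3 - 2 + 3*1)*36 = 1 + (-3 - 2 + 3)*36 = 1 - 2*36 = 1 - 72 = -71)
R - x(2) = -71 - (-112 + 2**2 + 24*2) = -71 - (-112 + 4 + 48) = -71 - 1*(-60) = -71 + 60 = -11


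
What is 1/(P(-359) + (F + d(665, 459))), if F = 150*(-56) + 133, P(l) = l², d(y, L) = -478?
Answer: 1/120136 ≈ 8.3239e-6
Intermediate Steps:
F = -8267 (F = -8400 + 133 = -8267)
1/(P(-359) + (F + d(665, 459))) = 1/((-359)² + (-8267 - 478)) = 1/(128881 - 8745) = 1/120136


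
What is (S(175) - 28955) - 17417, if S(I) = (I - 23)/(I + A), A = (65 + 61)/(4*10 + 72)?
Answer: -65336932/1409 ≈ -46371.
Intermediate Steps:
A = 9/8 (A = 126/(40 + 72) = 126/112 = 126*(1/112) = 9/8 ≈ 1.1250)
S(I) = (-23 + I)/(9/8 + I) (S(I) = (I - 23)/(I + 9/8) = (-23 + I)/(9/8 + I))
(S(175) - 28955) - 17417 = (8*(-23 + 175)/(9 + 8*175) - 28955) - 17417 = (8*152/(9 + 1400) - 28955) - 17417 = (8*152/1409 - 28955) - 17417 = (8*(1/1409)*152 - 28955) - 17417 = (1216/1409 - 28955) - 17417 = -40796379/1409 - 17417 = -65336932/1409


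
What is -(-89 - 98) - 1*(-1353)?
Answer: 1540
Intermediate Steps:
-(-89 - 98) - 1*(-1353) = -1*(-187) + 1353 = 187 + 1353 = 1540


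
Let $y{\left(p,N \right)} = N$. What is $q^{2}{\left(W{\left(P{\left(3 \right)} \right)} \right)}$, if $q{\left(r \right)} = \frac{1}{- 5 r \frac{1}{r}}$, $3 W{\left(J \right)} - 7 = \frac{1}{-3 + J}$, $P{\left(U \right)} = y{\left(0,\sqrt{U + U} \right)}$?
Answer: $\frac{1}{25} \approx 0.04$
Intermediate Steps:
$P{\left(U \right)} = \sqrt{2} \sqrt{U}$ ($P{\left(U \right)} = \sqrt{U + U} = \sqrt{2 U} = \sqrt{2} \sqrt{U}$)
$W{\left(J \right)} = \frac{7}{3} + \frac{1}{3 \left(-3 + J\right)}$
$q{\left(r \right)} = - \frac{1}{5}$ ($q{\left(r \right)} = \frac{1}{-5} = - \frac{1}{5}$)
$q^{2}{\left(W{\left(P{\left(3 \right)} \right)} \right)} = \left(- \frac{1}{5}\right)^{2} = \frac{1}{25}$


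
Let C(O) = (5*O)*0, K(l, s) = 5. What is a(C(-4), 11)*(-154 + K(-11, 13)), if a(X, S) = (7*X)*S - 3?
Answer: 447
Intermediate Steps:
C(O) = 0
a(X, S) = -3 + 7*S*X (a(X, S) = 7*S*X - 3 = -3 + 7*S*X)
a(C(-4), 11)*(-154 + K(-11, 13)) = (-3 + 7*11*0)*(-154 + 5) = (-3 + 0)*(-149) = -3*(-149) = 447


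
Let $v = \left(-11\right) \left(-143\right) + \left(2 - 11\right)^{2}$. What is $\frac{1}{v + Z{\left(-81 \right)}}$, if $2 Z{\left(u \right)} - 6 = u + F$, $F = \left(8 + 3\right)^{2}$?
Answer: $\frac{1}{1677} \approx 0.0005963$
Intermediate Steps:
$v = 1654$ ($v = 1573 + \left(-9\right)^{2} = 1573 + 81 = 1654$)
$F = 121$ ($F = 11^{2} = 121$)
$Z{\left(u \right)} = \frac{127}{2} + \frac{u}{2}$ ($Z{\left(u \right)} = 3 + \frac{u + 121}{2} = 3 + \frac{121 + u}{2} = 3 + \left(\frac{121}{2} + \frac{u}{2}\right) = \frac{127}{2} + \frac{u}{2}$)
$\frac{1}{v + Z{\left(-81 \right)}} = \frac{1}{1654 + \left(\frac{127}{2} + \frac{1}{2} \left(-81\right)\right)} = \frac{1}{1654 + \left(\frac{127}{2} - \frac{81}{2}\right)} = \frac{1}{1654 + 23} = \frac{1}{1677}$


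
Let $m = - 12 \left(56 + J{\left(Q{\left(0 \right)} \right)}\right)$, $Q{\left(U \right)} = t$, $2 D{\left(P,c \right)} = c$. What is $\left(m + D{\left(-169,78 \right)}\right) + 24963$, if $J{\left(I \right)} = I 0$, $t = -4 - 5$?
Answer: $24330$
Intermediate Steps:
$D{\left(P,c \right)} = \frac{c}{2}$
$t = -9$
$Q{\left(U \right)} = -9$
$J{\left(I \right)} = 0$
$m = -672$ ($m = - 12 \left(56 + 0\right) = \left(-12\right) 56 = -672$)
$\left(m + D{\left(-169,78 \right)}\right) + 24963 = \left(-672 + \frac{1}{2} \cdot 78\right) + 24963 = \left(-672 + 39\right) + 24963 = -633 + 24963 = 24330$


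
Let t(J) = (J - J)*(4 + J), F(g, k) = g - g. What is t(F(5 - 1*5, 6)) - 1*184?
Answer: -184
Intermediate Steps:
F(g, k) = 0
t(J) = 0 (t(J) = 0*(4 + J) = 0)
t(F(5 - 1*5, 6)) - 1*184 = 0 - 1*184 = 0 - 184 = -184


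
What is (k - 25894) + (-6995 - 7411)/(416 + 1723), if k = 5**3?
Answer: -18378099/713 ≈ -25776.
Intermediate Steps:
k = 125
(k - 25894) + (-6995 - 7411)/(416 + 1723) = (125 - 25894) + (-6995 - 7411)/(416 + 1723) = -25769 - 14406/2139 = -25769 - 14406*1/2139 = -25769 - 4802/713 = -18378099/713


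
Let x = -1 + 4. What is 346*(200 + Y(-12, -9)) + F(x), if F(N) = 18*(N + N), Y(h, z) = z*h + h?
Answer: 102524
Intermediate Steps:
x = 3
Y(h, z) = h + h*z (Y(h, z) = h*z + h = h + h*z)
F(N) = 36*N (F(N) = 18*(2*N) = 36*N)
346*(200 + Y(-12, -9)) + F(x) = 346*(200 - 12*(1 - 9)) + 36*3 = 346*(200 - 12*(-8)) + 108 = 346*(200 + 96) + 108 = 346*296 + 108 = 102416 + 108 = 102524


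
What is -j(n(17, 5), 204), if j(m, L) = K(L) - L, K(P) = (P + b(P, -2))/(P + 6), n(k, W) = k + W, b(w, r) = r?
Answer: 21319/105 ≈ 203.04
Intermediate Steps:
n(k, W) = W + k
K(P) = (-2 + P)/(6 + P) (K(P) = (P - 2)/(P + 6) = (-2 + P)/(6 + P))
j(m, L) = -L + (-2 + L)/(6 + L) (j(m, L) = (-2 + L)/(6 + L) - L = -L + (-2 + L)/(6 + L))
-j(n(17, 5), 204) = -(-2 + 204 - 1*204*(6 + 204))/(6 + 204) = -(-2 + 204 - 1*204*210)/210 = -(-2 + 204 - 42840)/210 = -(-42638)/210 = -1*(-21319/105) = 21319/105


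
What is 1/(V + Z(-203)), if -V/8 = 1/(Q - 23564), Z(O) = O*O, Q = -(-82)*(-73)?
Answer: 14775/608862979 ≈ 2.4267e-5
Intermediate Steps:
Q = -5986 (Q = -82*73 = -5986)
Z(O) = O²
V = 4/14775 (V = -8/(-5986 - 23564) = -8/(-29550) = -8*(-1/29550) = 4/14775 ≈ 0.00027073)
1/(V + Z(-203)) = 1/(4/14775 + (-203)²) = 1/(4/14775 + 41209) = 1/(608862979/14775) = 14775/608862979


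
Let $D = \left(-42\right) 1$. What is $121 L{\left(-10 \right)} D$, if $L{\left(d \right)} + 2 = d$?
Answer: $60984$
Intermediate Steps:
$D = -42$
$L{\left(d \right)} = -2 + d$
$121 L{\left(-10 \right)} D = 121 \left(-2 - 10\right) \left(-42\right) = 121 \left(-12\right) \left(-42\right) = \left(-1452\right) \left(-42\right) = 60984$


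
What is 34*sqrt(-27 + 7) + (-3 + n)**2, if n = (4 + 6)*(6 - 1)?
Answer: 2209 + 68*I*sqrt(5) ≈ 2209.0 + 152.05*I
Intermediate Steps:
n = 50 (n = 10*5 = 50)
34*sqrt(-27 + 7) + (-3 + n)**2 = 34*sqrt(-27 + 7) + (-3 + 50)**2 = 34*sqrt(-20) + 47**2 = 34*(2*I*sqrt(5)) + 2209 = 68*I*sqrt(5) + 2209 = 2209 + 68*I*sqrt(5)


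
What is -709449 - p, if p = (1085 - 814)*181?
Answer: -758500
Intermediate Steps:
p = 49051 (p = 271*181 = 49051)
-709449 - p = -709449 - 1*49051 = -709449 - 49051 = -758500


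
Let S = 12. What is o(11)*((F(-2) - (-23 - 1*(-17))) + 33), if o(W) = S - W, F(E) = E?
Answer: 37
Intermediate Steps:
o(W) = 12 - W
o(11)*((F(-2) - (-23 - 1*(-17))) + 33) = (12 - 1*11)*((-2 - (-23 - 1*(-17))) + 33) = (12 - 11)*((-2 - (-23 + 17)) + 33) = 1*((-2 - 1*(-6)) + 33) = 1*((-2 + 6) + 33) = 1*(4 + 33) = 1*37 = 37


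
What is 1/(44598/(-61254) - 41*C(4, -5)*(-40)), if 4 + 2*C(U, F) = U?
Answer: -10209/7433 ≈ -1.3735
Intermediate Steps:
C(U, F) = -2 + U/2
1/(44598/(-61254) - 41*C(4, -5)*(-40)) = 1/(44598/(-61254) - 41*(-2 + (½)*4)*(-40)) = 1/(44598*(-1/61254) - 41*(-2 + 2)*(-40)) = 1/(-7433/10209 - 41*0*(-40)) = 1/(-7433/10209 + 0*(-40)) = 1/(-7433/10209 + 0) = 1/(-7433/10209) = -10209/7433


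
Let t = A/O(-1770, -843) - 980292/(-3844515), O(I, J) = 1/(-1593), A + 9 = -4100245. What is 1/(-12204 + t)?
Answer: 1281505/8370396492455854 ≈ 1.5310e-10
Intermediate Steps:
A = -4100254 (A = -9 - 4100245 = -4100254)
O(I, J) = -1/1593
t = 8370412131942874/1281505 (t = -4100254/(-1/1593) - 980292/(-3844515) = -4100254*(-1593) - 980292*(-1/3844515) = 6531704622 + 326764/1281505 = 8370412131942874/1281505 ≈ 6.5317e+9)
1/(-12204 + t) = 1/(-12204 + 8370412131942874/1281505) = 1/(8370396492455854/1281505) = 1281505/8370396492455854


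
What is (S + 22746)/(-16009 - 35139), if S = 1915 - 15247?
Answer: -4707/25574 ≈ -0.18405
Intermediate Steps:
S = -13332
(S + 22746)/(-16009 - 35139) = (-13332 + 22746)/(-16009 - 35139) = 9414/(-51148) = 9414*(-1/51148) = -4707/25574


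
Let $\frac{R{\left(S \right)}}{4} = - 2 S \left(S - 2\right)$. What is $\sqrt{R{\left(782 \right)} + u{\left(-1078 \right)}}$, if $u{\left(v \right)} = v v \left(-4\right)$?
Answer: $4 i \sqrt{595501} \approx 3086.8 i$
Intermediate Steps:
$R{\left(S \right)} = - 8 S \left(-2 + S\right)$ ($R{\left(S \right)} = 4 - 2 S \left(S - 2\right) = 4 - 2 S \left(-2 + S\right) = 4 \left(- 2 S \left(-2 + S\right)\right) = - 8 S \left(-2 + S\right)$)
$u{\left(v \right)} = - 4 v^{2}$ ($u{\left(v \right)} = v^{2} \left(-4\right) = - 4 v^{2}$)
$\sqrt{R{\left(782 \right)} + u{\left(-1078 \right)}} = \sqrt{8 \cdot 782 \left(2 - 782\right) - 4 \left(-1078\right)^{2}} = \sqrt{8 \cdot 782 \left(2 - 782\right) - 4648336} = \sqrt{8 \cdot 782 \left(-780\right) - 4648336} = \sqrt{-4879680 - 4648336} = \sqrt{-9528016} = 4 i \sqrt{595501}$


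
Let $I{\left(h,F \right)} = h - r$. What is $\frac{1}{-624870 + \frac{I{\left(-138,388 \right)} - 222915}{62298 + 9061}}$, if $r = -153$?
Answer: $- \frac{71359}{44590321230} \approx -1.6003 \cdot 10^{-6}$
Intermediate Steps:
$I{\left(h,F \right)} = 153 + h$ ($I{\left(h,F \right)} = h - -153 = h + 153 = 153 + h$)
$\frac{1}{-624870 + \frac{I{\left(-138,388 \right)} - 222915}{62298 + 9061}} = \frac{1}{-624870 + \frac{\left(153 - 138\right) - 222915}{62298 + 9061}} = \frac{1}{-624870 + \frac{15 - 222915}{71359}} = \frac{1}{-624870 - \frac{222900}{71359}} = \frac{1}{- \frac{44590321230}{71359}} = - \frac{71359}{44590321230}$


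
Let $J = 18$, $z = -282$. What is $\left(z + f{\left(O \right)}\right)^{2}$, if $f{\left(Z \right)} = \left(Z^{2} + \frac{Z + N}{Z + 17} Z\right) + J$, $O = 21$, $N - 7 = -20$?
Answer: $\frac{11881809}{361} \approx 32914.0$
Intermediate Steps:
$N = -13$ ($N = 7 - 20 = -13$)
$f{\left(Z \right)} = 18 + Z^{2} + \frac{Z \left(-13 + Z\right)}{17 + Z}$ ($f{\left(Z \right)} = \left(Z^{2} + \frac{Z - 13}{Z + 17} Z\right) + 18 = \left(Z^{2} + \frac{-13 + Z}{17 + Z} Z\right) + 18 = \left(Z^{2} + \frac{Z \left(-13 + Z\right)}{17 + Z}\right) + 18 = 18 + Z^{2} + \frac{Z \left(-13 + Z\right)}{17 + Z}$)
$\left(z + f{\left(O \right)}\right)^{2} = \left(-282 + \frac{306 + 21^{3} + 5 \cdot 21 + 18 \cdot 21^{2}}{17 + 21}\right)^{2} = \left(-282 + \frac{306 + 9261 + 105 + 18 \cdot 441}{38}\right)^{2} = \left(-282 + \frac{306 + 9261 + 105 + 7938}{38}\right)^{2} = \left(-282 + \frac{1}{38} \cdot 17610\right)^{2} = \left(-282 + \frac{8805}{19}\right)^{2} = \left(\frac{3447}{19}\right)^{2} = \frac{11881809}{361}$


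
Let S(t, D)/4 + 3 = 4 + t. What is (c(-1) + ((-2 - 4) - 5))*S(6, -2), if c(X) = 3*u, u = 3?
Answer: -56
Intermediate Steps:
c(X) = 9 (c(X) = 3*3 = 9)
S(t, D) = 4 + 4*t (S(t, D) = -12 + 4*(4 + t) = -12 + (16 + 4*t) = 4 + 4*t)
(c(-1) + ((-2 - 4) - 5))*S(6, -2) = (9 + ((-2 - 4) - 5))*(4 + 4*6) = (9 + (-6 - 5))*(4 + 24) = (9 - 11)*28 = -2*28 = -56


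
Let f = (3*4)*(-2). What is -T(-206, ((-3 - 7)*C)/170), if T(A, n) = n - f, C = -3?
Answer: -411/17 ≈ -24.176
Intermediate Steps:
f = -24 (f = 12*(-2) = -24)
T(A, n) = 24 + n (T(A, n) = n - 1*(-24) = n + 24 = 24 + n)
-T(-206, ((-3 - 7)*C)/170) = -(24 + ((-3 - 7)*(-3))/170) = -(24 - 10*(-3)*(1/170)) = -(24 + 30*(1/170)) = -(24 + 3/17) = -1*411/17 = -411/17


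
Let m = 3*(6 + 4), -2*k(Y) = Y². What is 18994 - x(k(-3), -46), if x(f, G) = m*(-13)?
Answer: 19384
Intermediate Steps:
k(Y) = -Y²/2
m = 30 (m = 3*10 = 30)
x(f, G) = -390 (x(f, G) = 30*(-13) = -390)
18994 - x(k(-3), -46) = 18994 - 1*(-390) = 18994 + 390 = 19384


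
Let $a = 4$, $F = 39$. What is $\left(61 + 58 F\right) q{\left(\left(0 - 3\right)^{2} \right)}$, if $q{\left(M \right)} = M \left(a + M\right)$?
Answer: $271791$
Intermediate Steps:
$q{\left(M \right)} = M \left(4 + M\right)$
$\left(61 + 58 F\right) q{\left(\left(0 - 3\right)^{2} \right)} = \left(61 + 58 \cdot 39\right) \left(0 - 3\right)^{2} \left(4 + \left(0 - 3\right)^{2}\right) = \left(61 + 2262\right) \left(-3\right)^{2} \left(4 + \left(-3\right)^{2}\right) = 2323 \cdot 9 \left(4 + 9\right) = 2323 \cdot 9 \cdot 13 = 2323 \cdot 117 = 271791$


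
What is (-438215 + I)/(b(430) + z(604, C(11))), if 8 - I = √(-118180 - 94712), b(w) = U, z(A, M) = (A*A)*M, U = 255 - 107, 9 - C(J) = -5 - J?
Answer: -438207/9120548 - I*√53223/4560274 ≈ -0.048046 - 5.0589e-5*I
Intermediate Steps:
C(J) = 14 + J (C(J) = 9 - (-5 - J) = 9 + (5 + J) = 14 + J)
U = 148
z(A, M) = M*A² (z(A, M) = A²*M = M*A²)
b(w) = 148
I = 8 - 2*I*√53223 (I = 8 - √(-118180 - 94712) = 8 - √(-212892) = 8 - 2*I*√53223 ≈ 8.0 - 461.4*I)
(-438215 + I)/(b(430) + z(604, C(11))) = (-438215 + (8 - 2*I*√53223))/(148 + (14 + 11)*604²) = (-438207 - 2*I*√53223)/(148 + 25*364816) = (-438207 - 2*I*√53223)/(148 + 9120400) = (-438207 - 2*I*√53223)/9120548 = (-438207 - 2*I*√53223)*(1/9120548) = -438207/9120548 - I*√53223/4560274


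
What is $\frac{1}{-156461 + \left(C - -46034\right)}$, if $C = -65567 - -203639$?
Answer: $\frac{1}{27645} \approx 3.6173 \cdot 10^{-5}$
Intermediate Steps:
$C = 138072$ ($C = -65567 + 203639 = 138072$)
$\frac{1}{-156461 + \left(C - -46034\right)} = \frac{1}{-156461 + \left(138072 - -46034\right)} = \frac{1}{-156461 + \left(138072 + 46034\right)} = \frac{1}{-156461 + 184106} = \frac{1}{27645}$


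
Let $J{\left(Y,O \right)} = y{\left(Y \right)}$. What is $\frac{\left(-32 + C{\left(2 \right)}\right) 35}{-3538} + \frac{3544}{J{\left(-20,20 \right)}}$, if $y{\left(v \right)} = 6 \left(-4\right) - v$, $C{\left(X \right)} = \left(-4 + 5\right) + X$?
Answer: $- \frac{108057}{122} \approx -885.71$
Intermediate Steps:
$C{\left(X \right)} = 1 + X$
$y{\left(v \right)} = -24 - v$
$J{\left(Y,O \right)} = -24 - Y$
$\frac{\left(-32 + C{\left(2 \right)}\right) 35}{-3538} + \frac{3544}{J{\left(-20,20 \right)}} = \frac{\left(-32 + \left(1 + 2\right)\right) 35}{-3538} + \frac{3544}{-24 - -20} = \left(-32 + 3\right) 35 \left(- \frac{1}{3538}\right) + \frac{3544}{-24 + 20} = \left(-29\right) 35 \left(- \frac{1}{3538}\right) + \frac{3544}{-4} = \left(-1015\right) \left(- \frac{1}{3538}\right) + 3544 \left(- \frac{1}{4}\right) = \frac{35}{122} - 886 = - \frac{108057}{122}$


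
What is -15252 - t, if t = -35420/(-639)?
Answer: -9781448/639 ≈ -15307.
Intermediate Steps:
t = 35420/639 (t = -35420*(-1/639) = 35420/639 ≈ 55.430)
-15252 - t = -15252 - 1*35420/639 = -15252 - 35420/639 = -9781448/639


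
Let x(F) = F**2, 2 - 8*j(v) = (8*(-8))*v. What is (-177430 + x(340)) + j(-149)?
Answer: -252087/4 ≈ -63022.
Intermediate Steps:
j(v) = 1/4 + 8*v (j(v) = 1/4 - 8*(-8)*v/8 = 1/4 - (-8)*v = 1/4 + 8*v)
(-177430 + x(340)) + j(-149) = (-177430 + 340**2) + (1/4 + 8*(-149)) = (-177430 + 115600) + (1/4 - 1192) = -61830 - 4767/4 = -252087/4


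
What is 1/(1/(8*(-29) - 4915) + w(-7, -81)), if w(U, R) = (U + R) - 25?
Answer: -5147/581612 ≈ -0.0088495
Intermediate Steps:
w(U, R) = -25 + R + U (w(U, R) = (R + U) - 25 = -25 + R + U)
1/(1/(8*(-29) - 4915) + w(-7, -81)) = 1/(1/(8*(-29) - 4915) + (-25 - 81 - 7)) = 1/(1/(-232 - 4915) - 113) = 1/(1/(-5147) - 113) = 1/(-1/5147 - 113) = 1/(-581612/5147) = -5147/581612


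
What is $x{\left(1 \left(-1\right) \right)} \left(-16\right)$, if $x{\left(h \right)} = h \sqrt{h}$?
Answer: $16 i \approx 16.0 i$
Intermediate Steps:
$x{\left(h \right)} = h^{\frac{3}{2}}$
$x{\left(1 \left(-1\right) \right)} \left(-16\right) = \left(1 \left(-1\right)\right)^{\frac{3}{2}} \left(-16\right) = \left(-1\right)^{\frac{3}{2}} \left(-16\right) = - i \left(-16\right) = 16 i$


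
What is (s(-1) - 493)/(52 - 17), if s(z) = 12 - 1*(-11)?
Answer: -94/7 ≈ -13.429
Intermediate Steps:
s(z) = 23 (s(z) = 12 + 11 = 23)
(s(-1) - 493)/(52 - 17) = (23 - 493)/(52 - 17) = -470/35 = -470*1/35 = -94/7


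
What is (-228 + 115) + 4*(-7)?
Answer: -141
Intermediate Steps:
(-228 + 115) + 4*(-7) = -113 - 28 = -141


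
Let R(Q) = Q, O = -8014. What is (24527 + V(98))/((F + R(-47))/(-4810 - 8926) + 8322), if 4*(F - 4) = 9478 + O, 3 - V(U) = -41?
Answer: 19853368/6724157 ≈ 2.9525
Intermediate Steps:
V(U) = 44 (V(U) = 3 - 1*(-41) = 3 + 41 = 44)
F = 370 (F = 4 + (9478 - 8014)/4 = 4 + (1/4)*1464 = 4 + 366 = 370)
(24527 + V(98))/((F + R(-47))/(-4810 - 8926) + 8322) = (24527 + 44)/((370 - 47)/(-4810 - 8926) + 8322) = 24571/(323/(-13736) + 8322) = 24571/(323*(-1/13736) + 8322) = 24571/(-19/808 + 8322) = 24571/(6724157/808) = 24571*(808/6724157) = 19853368/6724157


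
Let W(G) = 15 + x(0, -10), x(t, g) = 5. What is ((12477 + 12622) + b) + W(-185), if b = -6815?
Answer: 18304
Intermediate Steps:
W(G) = 20 (W(G) = 15 + 5 = 20)
((12477 + 12622) + b) + W(-185) = ((12477 + 12622) - 6815) + 20 = (25099 - 6815) + 20 = 18284 + 20 = 18304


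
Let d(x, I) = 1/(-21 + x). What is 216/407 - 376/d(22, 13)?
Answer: -152816/407 ≈ -375.47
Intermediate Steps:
216/407 - 376/d(22, 13) = 216/407 - 376/(1/(-21 + 22)) = 216*(1/407) - 376/(1/1) = 216/407 - 376/1 = 216/407 - 376*1 = 216/407 - 376 = -152816/407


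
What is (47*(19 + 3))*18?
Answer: 18612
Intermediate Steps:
(47*(19 + 3))*18 = (47*22)*18 = 1034*18 = 18612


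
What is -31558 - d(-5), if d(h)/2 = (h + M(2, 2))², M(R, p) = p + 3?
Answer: -31558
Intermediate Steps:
M(R, p) = 3 + p
d(h) = 2*(5 + h)² (d(h) = 2*(h + (3 + 2))² = 2*(h + 5)² = 2*(5 + h)²)
-31558 - d(-5) = -31558 - 2*(5 - 5)² = -31558 - 2*0² = -31558 - 2*0 = -31558 - 1*0 = -31558 + 0 = -31558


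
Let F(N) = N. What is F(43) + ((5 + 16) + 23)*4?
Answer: 219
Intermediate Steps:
F(43) + ((5 + 16) + 23)*4 = 43 + ((5 + 16) + 23)*4 = 43 + (21 + 23)*4 = 43 + 44*4 = 43 + 176 = 219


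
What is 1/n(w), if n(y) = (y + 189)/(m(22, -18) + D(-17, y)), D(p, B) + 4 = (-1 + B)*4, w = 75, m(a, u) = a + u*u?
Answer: 29/12 ≈ 2.4167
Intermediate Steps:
m(a, u) = a + u**2
D(p, B) = -8 + 4*B (D(p, B) = -4 + (-1 + B)*4 = -4 + (-4 + 4*B) = -8 + 4*B)
n(y) = (189 + y)/(338 + 4*y) (n(y) = (y + 189)/((22 + (-18)**2) + (-8 + 4*y)) = (189 + y)/((22 + 324) + (-8 + 4*y)) = (189 + y)/(346 + (-8 + 4*y)) = (189 + y)/(338 + 4*y))
1/n(w) = 1/((189 + 75)/(2*(169 + 2*75))) = 1/((1/2)*264/(169 + 150)) = 1/((1/2)*264/319) = 1/((1/2)*(1/319)*264) = 1/(12/29) = 29/12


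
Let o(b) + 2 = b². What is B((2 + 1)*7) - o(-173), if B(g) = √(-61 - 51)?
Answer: -29927 + 4*I*√7 ≈ -29927.0 + 10.583*I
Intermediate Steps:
B(g) = 4*I*√7 (B(g) = √(-112) = 4*I*√7)
o(b) = -2 + b²
B((2 + 1)*7) - o(-173) = 4*I*√7 - (-2 + (-173)²) = 4*I*√7 - (-2 + 29929) = 4*I*√7 - 1*29927 = 4*I*√7 - 29927 = -29927 + 4*I*√7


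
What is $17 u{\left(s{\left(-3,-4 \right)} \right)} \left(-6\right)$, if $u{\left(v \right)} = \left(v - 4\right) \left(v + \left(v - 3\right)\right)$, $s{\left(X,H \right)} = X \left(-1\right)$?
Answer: $306$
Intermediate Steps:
$s{\left(X,H \right)} = - X$
$u{\left(v \right)} = \left(-4 + v\right) \left(-3 + 2 v\right)$ ($u{\left(v \right)} = \left(-4 + v\right) \left(v + \left(-3 + v\right)\right) = \left(-4 + v\right) \left(-3 + 2 v\right)$)
$17 u{\left(s{\left(-3,-4 \right)} \right)} \left(-6\right) = 17 \left(12 - 11 \left(\left(-1\right) \left(-3\right)\right) + 2 \left(\left(-1\right) \left(-3\right)\right)^{2}\right) \left(-6\right) = 17 \left(12 - 33 + 2 \cdot 3^{2}\right) \left(-6\right) = 17 \left(12 - 33 + 2 \cdot 9\right) \left(-6\right) = 17 \left(12 - 33 + 18\right) \left(-6\right) = 17 \left(-3\right) \left(-6\right) = \left(-51\right) \left(-6\right) = 306$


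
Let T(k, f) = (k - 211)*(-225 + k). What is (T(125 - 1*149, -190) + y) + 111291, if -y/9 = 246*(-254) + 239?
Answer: 730011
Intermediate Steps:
T(k, f) = (-225 + k)*(-211 + k) (T(k, f) = (-211 + k)*(-225 + k) = (-225 + k)*(-211 + k))
y = 560205 (y = -9*(246*(-254) + 239) = -9*(-62484 + 239) = -9*(-62245) = 560205)
(T(125 - 1*149, -190) + y) + 111291 = ((47475 + (125 - 1*149)² - 436*(125 - 1*149)) + 560205) + 111291 = ((47475 + (125 - 149)² - 436*(125 - 149)) + 560205) + 111291 = ((47475 + (-24)² - 436*(-24)) + 560205) + 111291 = ((47475 + 576 + 10464) + 560205) + 111291 = (58515 + 560205) + 111291 = 618720 + 111291 = 730011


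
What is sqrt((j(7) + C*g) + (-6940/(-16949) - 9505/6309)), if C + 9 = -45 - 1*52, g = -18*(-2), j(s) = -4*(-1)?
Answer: I*sqrt(4844451039215649773)/35643747 ≈ 61.75*I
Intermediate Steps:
j(s) = 4
g = 36
C = -106 (C = -9 + (-45 - 1*52) = -9 + (-45 - 52) = -9 - 97 = -106)
sqrt((j(7) + C*g) + (-6940/(-16949) - 9505/6309)) = sqrt((4 - 106*36) + (-6940/(-16949) - 9505/6309)) = sqrt((4 - 3816) + (-6940*(-1/16949) - 9505*1/6309)) = sqrt(-3812 + (6940/16949 - 9505/6309)) = sqrt(-3812 - 117315785/106931241) = sqrt(-407739206477/106931241) = I*sqrt(4844451039215649773)/35643747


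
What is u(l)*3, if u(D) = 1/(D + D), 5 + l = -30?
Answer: -3/70 ≈ -0.042857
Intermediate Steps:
l = -35 (l = -5 - 30 = -35)
u(D) = 1/(2*D)
u(l)*3 = ((½)/(-35))*3 = ((½)*(-1/35))*3 = -1/70*3 = -3/70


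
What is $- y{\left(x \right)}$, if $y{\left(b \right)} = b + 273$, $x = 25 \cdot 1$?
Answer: $-298$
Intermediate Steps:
$x = 25$
$y{\left(b \right)} = 273 + b$
$- y{\left(x \right)} = - (273 + 25) = \left(-1\right) 298 = -298$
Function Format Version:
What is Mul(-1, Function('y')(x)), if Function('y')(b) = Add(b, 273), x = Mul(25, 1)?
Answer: -298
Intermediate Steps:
x = 25
Function('y')(b) = Add(273, b)
Mul(-1, Function('y')(x)) = Mul(-1, Add(273, 25)) = Mul(-1, 298) = -298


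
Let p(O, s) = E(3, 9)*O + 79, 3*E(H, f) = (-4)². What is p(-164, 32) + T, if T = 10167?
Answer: 28114/3 ≈ 9371.3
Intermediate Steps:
E(H, f) = 16/3 (E(H, f) = (⅓)*(-4)² = (⅓)*16 = 16/3)
p(O, s) = 79 + 16*O/3 (p(O, s) = 16*O/3 + 79 = 79 + 16*O/3)
p(-164, 32) + T = (79 + (16/3)*(-164)) + 10167 = (79 - 2624/3) + 10167 = -2387/3 + 10167 = 28114/3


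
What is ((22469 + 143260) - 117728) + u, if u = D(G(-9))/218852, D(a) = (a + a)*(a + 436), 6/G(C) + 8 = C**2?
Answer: 13995439357079/291565577 ≈ 48001.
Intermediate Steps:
G(C) = 6/(-8 + C**2)
D(a) = 2*a*(436 + a) (D(a) = (2*a)*(436 + a) = 2*a*(436 + a))
u = 95502/291565577 (u = (2*(6/(-8 + (-9)**2))*(436 + 6/(-8 + (-9)**2)))/218852 = (2*(6/(-8 + 81))*(436 + 6/(-8 + 81)))*(1/218852) = (2*(6/73)*(436 + 6/73))*(1/218852) = (2*(6/73)*(31834/73))*(1/218852) = (382008/5329)*(1/218852) = 95502/291565577 ≈ 0.00032755)
((22469 + 143260) - 117728) + u = ((22469 + 143260) - 117728) + 95502/291565577 = (165729 - 117728) + 95502/291565577 = 48001 + 95502/291565577 = 13995439357079/291565577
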